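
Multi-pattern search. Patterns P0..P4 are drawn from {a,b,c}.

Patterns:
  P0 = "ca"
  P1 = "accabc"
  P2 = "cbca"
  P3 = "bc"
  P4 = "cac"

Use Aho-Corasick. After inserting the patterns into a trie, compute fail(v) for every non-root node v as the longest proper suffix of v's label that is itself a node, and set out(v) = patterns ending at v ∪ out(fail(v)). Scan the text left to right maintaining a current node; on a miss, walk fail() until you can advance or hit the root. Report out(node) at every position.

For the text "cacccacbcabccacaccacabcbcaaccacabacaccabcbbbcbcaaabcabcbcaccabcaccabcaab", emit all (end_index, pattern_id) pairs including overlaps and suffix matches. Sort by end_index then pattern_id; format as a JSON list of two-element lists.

Construct AC machine:
Trie (insert patterns):
  0='ε' goto a→3 b→12 c→1
  1='c' goto a→2 b→9
  2='ca' goto c→14  ←P0
  3='a' goto c→4
  4='ac' goto c→5
  5='acc' goto a→6
  6='acca' goto b→7
  7='accab' goto c→8
  8='accabc' goto ·  ←P1
  9='cb' goto c→10
  10='cbc' goto a→11
  11='cbca' goto ·  ←P2
  12='b' goto c→13
  13='bc' goto ·  ←P3
  14='cac' goto ·  ←P4

Failure links (BFS by depth):
  n1('c'): parent n0 fail=0; on 'c' 0 → fail=0;  out ∅∪∅=∅
  n3('a'): parent n0 fail=0; on 'a' 0 → fail=0;  out ∅∪∅=∅
  n12('b'): parent n0 fail=0; on 'b' 0 → fail=0;  out ∅∪∅=∅
  n2('ca'): parent n1 fail=0; on 'a' 0 → fail=3;  out {0}∪∅={0}
  n4('ac'): parent n3 fail=0; on 'c' 0 → fail=1;  out ∅∪∅=∅
  n9('cb'): parent n1 fail=0; on 'b' 0 → fail=12;  out ∅∪∅=∅
  n13('bc'): parent n12 fail=0; on 'c' 0 → fail=1;  out {3}∪∅={3}
  n5('acc'): parent n4 fail=1; on 'c' 1→0 → fail=1;  out ∅∪∅=∅
  n10('cbc'): parent n9 fail=12; on 'c' 12 → fail=13;  out ∅∪{3}={3}
  n14('cac'): parent n2 fail=3; on 'c' 3 → fail=4;  out {4}∪∅={4}
  n6('acca'): parent n5 fail=1; on 'a' 1 → fail=2;  out ∅∪{0}={0}
  n11('cbca'): parent n10 fail=13; on 'a' 13→1 → fail=2;  out {2}∪{0}={0,2}
  n7('accab'): parent n6 fail=2; on 'b' 2→3→0 → fail=12;  out ∅∪∅=∅
  n8('accabc'): parent n7 fail=12; on 'c' 12 → fail=13;  out {1}∪{3}={1,3}

Run:
pos 0 'c': at 1
pos 1 'a': at 2  ** P0@[0:1]
pos 2 'c': at 14  ** P4@[0:2]
pos 3 'c': at 5 (fail-walked)
pos 4 'c': at 1 (fail-walked)
pos 5 'a': at 2  ** P0@[4:5]
pos 6 'c': at 14  ** P4@[4:6]
pos 7 'b': at 9 (fail-walked)
pos 8 'c': at 10  ** P3@[7:8]
pos 9 'a': at 11  ** P0@[8:9],P2@[6:9]
pos 10 'b': at 12 (fail-walked)
pos 11 'c': at 13  ** P3@[10:11]
pos 12 'c': at 1 (fail-walked)
pos 13 'a': at 2  ** P0@[12:13]
pos 14 'c': at 14  ** P4@[12:14]
pos 15 'a': at 2 (fail-walked)  ** P0@[14:15]
pos 16 'c': at 14  ** P4@[14:16]
pos 17 'c': at 5 (fail-walked)
pos 18 'a': at 6  ** P0@[17:18]
pos 19 'c': at 14 (fail-walked)  ** P4@[17:19]
pos 20 'a': at 2 (fail-walked)  ** P0@[19:20]
pos 21 'b': at 12 (fail-walked)
pos 22 'c': at 13  ** P3@[21:22]
pos 23 'b': at 9 (fail-walked)
pos 24 'c': at 10  ** P3@[23:24]
pos 25 'a': at 11  ** P0@[24:25],P2@[22:25]
pos 26 'a': at 3 (fail-walked)
pos 27 'c': at 4
pos 28 'c': at 5
pos 29 'a': at 6  ** P0@[28:29]
pos 30 'c': at 14 (fail-walked)  ** P4@[28:30]
pos 31 'a': at 2 (fail-walked)  ** P0@[30:31]
pos 32 'b': at 12 (fail-walked)
pos 33 'a': at 3 (fail-walked)
pos 34 'c': at 4
pos 35 'a': at 2 (fail-walked)  ** P0@[34:35]
pos 36 'c': at 14  ** P4@[34:36]
pos 37 'c': at 5 (fail-walked)
pos 38 'a': at 6  ** P0@[37:38]
pos 39 'b': at 7
pos 40 'c': at 8  ** P1@[35:40],P3@[39:40]
pos 41 'b': at 9 (fail-walked)
pos 42 'b': at 12 (fail-walked)
pos 43 'b': at 12 (fail-walked)
pos 44 'c': at 13  ** P3@[43:44]
pos 45 'b': at 9 (fail-walked)
pos 46 'c': at 10  ** P3@[45:46]
pos 47 'a': at 11  ** P0@[46:47],P2@[44:47]
pos 48 'a': at 3 (fail-walked)
pos 49 'a': at 3 (fail-walked)
pos 50 'b': at 12 (fail-walked)
pos 51 'c': at 13  ** P3@[50:51]
pos 52 'a': at 2 (fail-walked)  ** P0@[51:52]
pos 53 'b': at 12 (fail-walked)
pos 54 'c': at 13  ** P3@[53:54]
pos 55 'b': at 9 (fail-walked)
pos 56 'c': at 10  ** P3@[55:56]
pos 57 'a': at 11  ** P0@[56:57],P2@[54:57]
pos 58 'c': at 14 (fail-walked)  ** P4@[56:58]
pos 59 'c': at 5 (fail-walked)
pos 60 'a': at 6  ** P0@[59:60]
pos 61 'b': at 7
pos 62 'c': at 8  ** P1@[57:62],P3@[61:62]
pos 63 'a': at 2 (fail-walked)  ** P0@[62:63]
pos 64 'c': at 14  ** P4@[62:64]
pos 65 'c': at 5 (fail-walked)
pos 66 'a': at 6  ** P0@[65:66]
pos 67 'b': at 7
pos 68 'c': at 8  ** P1@[63:68],P3@[67:68]
pos 69 'a': at 2 (fail-walked)  ** P0@[68:69]
pos 70 'a': at 3 (fail-walked)
pos 71 'b': at 12 (fail-walked)

All matches (sorted): [[1,0],[2,4],[5,0],[6,4],[8,3],[9,0],[9,2],[11,3],[13,0],[14,4],[15,0],[16,4],[18,0],[19,4],[20,0],[22,3],[24,3],[25,0],[25,2],[29,0],[30,4],[31,0],[35,0],[36,4],[38,0],[40,1],[40,3],[44,3],[46,3],[47,0],[47,2],[51,3],[52,0],[54,3],[56,3],[57,0],[57,2],[58,4],[60,0],[62,1],[62,3],[63,0],[64,4],[66,0],[68,1],[68,3],[69,0]]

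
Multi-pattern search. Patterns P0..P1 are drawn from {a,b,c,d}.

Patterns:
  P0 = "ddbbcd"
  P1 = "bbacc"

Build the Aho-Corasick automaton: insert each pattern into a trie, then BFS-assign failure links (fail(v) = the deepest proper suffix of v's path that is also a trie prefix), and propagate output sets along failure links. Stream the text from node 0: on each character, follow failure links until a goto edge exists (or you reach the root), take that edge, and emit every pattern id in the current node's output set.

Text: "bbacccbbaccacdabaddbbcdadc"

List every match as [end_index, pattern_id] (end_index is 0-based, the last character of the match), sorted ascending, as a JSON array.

Construct AC machine:
Trie nodes:
  n0 'ε': b→7 d→1
  n1 'd': d→2
  n2 'dd': b→3
  n3 'ddb': b→4
  n4 'ddbb': c→5
  n5 'ddbbc': d→6
  n6 'ddbbcd': ·  [P0 ends]
  n7 'b': b→8
  n8 'bb': a→9
  n9 'bba': c→10
  n10 'bbac': c→11
  n11 'bbacc': ·  [P1 ends]

BFS fail/out derivation:
  n1('d'): parent n0 fail=0; on 'd' 0 → fail=0;  out ∅∪∅=∅
  n7('b'): parent n0 fail=0; on 'b' 0 → fail=0;  out ∅∪∅=∅
  n2('dd'): parent n1 fail=0; on 'd' 0 → fail=1;  out ∅∪∅=∅
  n8('bb'): parent n7 fail=0; on 'b' 0 → fail=7;  out ∅∪∅=∅
  n3('ddb'): parent n2 fail=1; on 'b' 1→0 → fail=7;  out ∅∪∅=∅
  n9('bba'): parent n8 fail=7; on 'a' 7→0 → fail=0;  out ∅∪∅=∅
  n4('ddbb'): parent n3 fail=7; on 'b' 7 → fail=8;  out ∅∪∅=∅
  n10('bbac'): parent n9 fail=0; on 'c' 0 → fail=0;  out ∅∪∅=∅
  n5('ddbbc'): parent n4 fail=8; on 'c' 8→7→0 → fail=0;  out ∅∪∅=∅
  n11('bbacc'): parent n10 fail=0; on 'c' 0 → fail=0;  out {1}∪∅={1}
  n6('ddbbcd'): parent n5 fail=0; on 'd' 0 → fail=1;  out {0}∪∅={0}

Scan:
[0] read 'b'  n0⇒n7
[1] read 'b'  n7⇒n8
[2] read 'a'  n8⇒n9
[3] read 'c'  n9⇒n10
[4] read 'c'  n10⇒n11  ** P1@[0:4]
[5] read 'c'  n11⇒n0 (fail-walked)
[6] read 'b'  n0⇒n7
[7] read 'b'  n7⇒n8
[8] read 'a'  n8⇒n9
[9] read 'c'  n9⇒n10
[10] read 'c'  n10⇒n11  ** P1@[6:10]
[11] read 'a'  n11⇒n0 (fail-walked)
[12] read 'c'  n0⇒n0
[13] read 'd'  n0⇒n1
[14] read 'a'  n1⇒n0 (fail-walked)
[15] read 'b'  n0⇒n7
[16] read 'a'  n7⇒n0 (fail-walked)
[17] read 'd'  n0⇒n1
[18] read 'd'  n1⇒n2
[19] read 'b'  n2⇒n3
[20] read 'b'  n3⇒n4
[21] read 'c'  n4⇒n5
[22] read 'd'  n5⇒n6  ** P0@[17:22]
[23] read 'a'  n6⇒n0 (fail-walked)
[24] read 'd'  n0⇒n1
[25] read 'c'  n1⇒n0 (fail-walked)

Matches: [[4,1],[10,1],[22,0]]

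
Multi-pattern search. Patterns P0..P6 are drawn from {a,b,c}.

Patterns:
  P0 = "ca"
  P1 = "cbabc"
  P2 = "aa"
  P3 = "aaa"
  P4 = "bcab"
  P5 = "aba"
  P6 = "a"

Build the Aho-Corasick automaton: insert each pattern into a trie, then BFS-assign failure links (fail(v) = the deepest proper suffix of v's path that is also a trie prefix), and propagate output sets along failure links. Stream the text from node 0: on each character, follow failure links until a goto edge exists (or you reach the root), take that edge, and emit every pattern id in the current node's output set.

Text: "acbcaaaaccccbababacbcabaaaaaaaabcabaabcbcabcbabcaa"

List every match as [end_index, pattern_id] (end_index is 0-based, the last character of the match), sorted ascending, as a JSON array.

Build automaton:
Trie nodes:
  n0 'ε': a→7 b→10 c→1
  n1 'c': a→2 b→3
  n2 'ca': ·  ←P0
  n3 'cb': a→4
  n4 'cba': b→5
  n5 'cbab': c→6
  n6 'cbabc': ·  ←P1
  n7 'a': a→8 b→14  ←P6
  n8 'aa': a→9  ←P2
  n9 'aaa': ·  ←P3
  n10 'b': c→11
  n11 'bc': a→12
  n12 'bca': b→13
  n13 'bcab': ·  ←P4
  n14 'ab': a→15
  n15 'aba': ·  ←P5

Failure links (BFS by depth):
  fail(1) 'c': from fail(0)=0 chase 'c': 0 ⇒ 0;  out=∅∪out(0)=∅
  fail(7) 'a': from fail(0)=0 chase 'a': 0 ⇒ 0;  out={6}∪out(0)={6}
  fail(10) 'b': from fail(0)=0 chase 'b': 0 ⇒ 0;  out=∅∪out(0)=∅
  fail(2) 'ca': from fail(1)=0 chase 'a': 0 ⇒ 7;  out={0}∪out(7)={0,6}
  fail(3) 'cb': from fail(1)=0 chase 'b': 0 ⇒ 10;  out=∅∪out(10)=∅
  fail(8) 'aa': from fail(7)=0 chase 'a': 0 ⇒ 7;  out={2}∪out(7)={2,6}
  fail(11) 'bc': from fail(10)=0 chase 'c': 0 ⇒ 1;  out=∅∪out(1)=∅
  fail(14) 'ab': from fail(7)=0 chase 'b': 0 ⇒ 10;  out=∅∪out(10)=∅
  fail(4) 'cba': from fail(3)=10 chase 'a': 10→0 ⇒ 7;  out=∅∪out(7)={6}
  fail(9) 'aaa': from fail(8)=7 chase 'a': 7 ⇒ 8;  out={3}∪out(8)={2,3,6}
  fail(12) 'bca': from fail(11)=1 chase 'a': 1 ⇒ 2;  out=∅∪out(2)={0,6}
  fail(15) 'aba': from fail(14)=10 chase 'a': 10→0 ⇒ 7;  out={5}∪out(7)={5,6}
  fail(5) 'cbab': from fail(4)=7 chase 'b': 7 ⇒ 14;  out=∅∪out(14)=∅
  fail(13) 'bcab': from fail(12)=2 chase 'b': 2→7 ⇒ 14;  out={4}∪out(14)={4}
  fail(6) 'cbabc': from fail(5)=14 chase 'c': 14→10 ⇒ 11;  out={1}∪out(11)={1}

Text stream:
pos 0 'a': at 7  emit P6@[0:0]
pos 1 'c': at 1 (fail-walked)
pos 2 'b': at 3
pos 3 'c': at 11 (fail-walked)
pos 4 'a': at 12  emit P0@[3:4],P6@[4:4]
pos 5 'a': at 8 (fail-walked)  emit P2@[4:5],P6@[5:5]
pos 6 'a': at 9  emit P2@[5:6],P3@[4:6],P6@[6:6]
pos 7 'a': at 9 (fail-walked)  emit P2@[6:7],P3@[5:7],P6@[7:7]
pos 8 'c': at 1 (fail-walked)
pos 9 'c': at 1 (fail-walked)
pos 10 'c': at 1 (fail-walked)
pos 11 'c': at 1 (fail-walked)
pos 12 'b': at 3
pos 13 'a': at 4  emit P6@[13:13]
pos 14 'b': at 5
pos 15 'a': at 15 (fail-walked)  emit P5@[13:15],P6@[15:15]
pos 16 'b': at 14 (fail-walked)
pos 17 'a': at 15  emit P5@[15:17],P6@[17:17]
pos 18 'c': at 1 (fail-walked)
pos 19 'b': at 3
pos 20 'c': at 11 (fail-walked)
pos 21 'a': at 12  emit P0@[20:21],P6@[21:21]
pos 22 'b': at 13  emit P4@[19:22]
pos 23 'a': at 15 (fail-walked)  emit P5@[21:23],P6@[23:23]
pos 24 'a': at 8 (fail-walked)  emit P2@[23:24],P6@[24:24]
pos 25 'a': at 9  emit P2@[24:25],P3@[23:25],P6@[25:25]
pos 26 'a': at 9 (fail-walked)  emit P2@[25:26],P3@[24:26],P6@[26:26]
pos 27 'a': at 9 (fail-walked)  emit P2@[26:27],P3@[25:27],P6@[27:27]
pos 28 'a': at 9 (fail-walked)  emit P2@[27:28],P3@[26:28],P6@[28:28]
pos 29 'a': at 9 (fail-walked)  emit P2@[28:29],P3@[27:29],P6@[29:29]
pos 30 'a': at 9 (fail-walked)  emit P2@[29:30],P3@[28:30],P6@[30:30]
pos 31 'b': at 14 (fail-walked)
pos 32 'c': at 11 (fail-walked)
pos 33 'a': at 12  emit P0@[32:33],P6@[33:33]
pos 34 'b': at 13  emit P4@[31:34]
pos 35 'a': at 15 (fail-walked)  emit P5@[33:35],P6@[35:35]
pos 36 'a': at 8 (fail-walked)  emit P2@[35:36],P6@[36:36]
pos 37 'b': at 14 (fail-walked)
pos 38 'c': at 11 (fail-walked)
pos 39 'b': at 3 (fail-walked)
pos 40 'c': at 11 (fail-walked)
pos 41 'a': at 12  emit P0@[40:41],P6@[41:41]
pos 42 'b': at 13  emit P4@[39:42]
pos 43 'c': at 11 (fail-walked)
pos 44 'b': at 3 (fail-walked)
pos 45 'a': at 4  emit P6@[45:45]
pos 46 'b': at 5
pos 47 'c': at 6  emit P1@[43:47]
pos 48 'a': at 12 (fail-walked)  emit P0@[47:48],P6@[48:48]
pos 49 'a': at 8 (fail-walked)  emit P2@[48:49],P6@[49:49]

Result: [[0,6],[4,0],[4,6],[5,2],[5,6],[6,2],[6,3],[6,6],[7,2],[7,3],[7,6],[13,6],[15,5],[15,6],[17,5],[17,6],[21,0],[21,6],[22,4],[23,5],[23,6],[24,2],[24,6],[25,2],[25,3],[25,6],[26,2],[26,3],[26,6],[27,2],[27,3],[27,6],[28,2],[28,3],[28,6],[29,2],[29,3],[29,6],[30,2],[30,3],[30,6],[33,0],[33,6],[34,4],[35,5],[35,6],[36,2],[36,6],[41,0],[41,6],[42,4],[45,6],[47,1],[48,0],[48,6],[49,2],[49,6]]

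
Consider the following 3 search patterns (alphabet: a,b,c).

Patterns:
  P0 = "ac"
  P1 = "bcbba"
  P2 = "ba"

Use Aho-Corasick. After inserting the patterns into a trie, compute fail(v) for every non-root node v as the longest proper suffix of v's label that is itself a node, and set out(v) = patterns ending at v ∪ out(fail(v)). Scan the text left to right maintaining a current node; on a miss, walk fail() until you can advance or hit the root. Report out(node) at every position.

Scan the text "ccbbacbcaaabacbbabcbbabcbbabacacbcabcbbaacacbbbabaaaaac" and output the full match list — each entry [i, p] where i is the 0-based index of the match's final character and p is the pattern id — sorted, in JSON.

Build automaton:
Trie (insert patterns):
  0='ε' goto a→1 b→3
  1='a' goto c→2
  2='ac' goto ·  ←P0
  3='b' goto a→8 c→4
  4='bc' goto b→5
  5='bcb' goto b→6
  6='bcbb' goto a→7
  7='bcbba' goto ·  ←P1
  8='ba' goto ·  ←P2

Failure links (BFS by depth):
  fail(1) 'a': from fail(0)=0 chase 'a': 0 ⇒ 0;  out=∅∪out(0)=∅
  fail(3) 'b': from fail(0)=0 chase 'b': 0 ⇒ 0;  out=∅∪out(0)=∅
  fail(2) 'ac': from fail(1)=0 chase 'c': 0 ⇒ 0;  out={0}∪out(0)={0}
  fail(4) 'bc': from fail(3)=0 chase 'c': 0 ⇒ 0;  out=∅∪out(0)=∅
  fail(8) 'ba': from fail(3)=0 chase 'a': 0 ⇒ 1;  out={2}∪out(1)={2}
  fail(5) 'bcb': from fail(4)=0 chase 'b': 0 ⇒ 3;  out=∅∪out(3)=∅
  fail(6) 'bcbb': from fail(5)=3 chase 'b': 3→0 ⇒ 3;  out=∅∪out(3)=∅
  fail(7) 'bcbba': from fail(6)=3 chase 'a': 3 ⇒ 8;  out={1}∪out(8)={1,2}

Scan:
i=0 'c': node 0→0
i=1 'c': node 0→0
i=2 'b': node 0→3
i=3 'b': node 3→3 (via fail)
i=4 'a': node 3→8  emit P2@[3:4]
i=5 'c': node 8→2 (via fail)  emit P0@[4:5]
i=6 'b': node 2→3 (via fail)
i=7 'c': node 3→4
i=8 'a': node 4→1 (via fail)
i=9 'a': node 1→1 (via fail)
i=10 'a': node 1→1 (via fail)
i=11 'b': node 1→3 (via fail)
i=12 'a': node 3→8  emit P2@[11:12]
i=13 'c': node 8→2 (via fail)  emit P0@[12:13]
i=14 'b': node 2→3 (via fail)
i=15 'b': node 3→3 (via fail)
i=16 'a': node 3→8  emit P2@[15:16]
i=17 'b': node 8→3 (via fail)
i=18 'c': node 3→4
i=19 'b': node 4→5
i=20 'b': node 5→6
i=21 'a': node 6→7  emit P1@[17:21],P2@[20:21]
i=22 'b': node 7→3 (via fail)
i=23 'c': node 3→4
i=24 'b': node 4→5
i=25 'b': node 5→6
i=26 'a': node 6→7  emit P1@[22:26],P2@[25:26]
i=27 'b': node 7→3 (via fail)
i=28 'a': node 3→8  emit P2@[27:28]
i=29 'c': node 8→2 (via fail)  emit P0@[28:29]
i=30 'a': node 2→1 (via fail)
i=31 'c': node 1→2  emit P0@[30:31]
i=32 'b': node 2→3 (via fail)
i=33 'c': node 3→4
i=34 'a': node 4→1 (via fail)
i=35 'b': node 1→3 (via fail)
i=36 'c': node 3→4
i=37 'b': node 4→5
i=38 'b': node 5→6
i=39 'a': node 6→7  emit P1@[35:39],P2@[38:39]
i=40 'a': node 7→1 (via fail)
i=41 'c': node 1→2  emit P0@[40:41]
i=42 'a': node 2→1 (via fail)
i=43 'c': node 1→2  emit P0@[42:43]
i=44 'b': node 2→3 (via fail)
i=45 'b': node 3→3 (via fail)
i=46 'b': node 3→3 (via fail)
i=47 'a': node 3→8  emit P2@[46:47]
i=48 'b': node 8→3 (via fail)
i=49 'a': node 3→8  emit P2@[48:49]
i=50 'a': node 8→1 (via fail)
i=51 'a': node 1→1 (via fail)
i=52 'a': node 1→1 (via fail)
i=53 'a': node 1→1 (via fail)
i=54 'c': node 1→2  emit P0@[53:54]

Result: [[4,2],[5,0],[12,2],[13,0],[16,2],[21,1],[21,2],[26,1],[26,2],[28,2],[29,0],[31,0],[39,1],[39,2],[41,0],[43,0],[47,2],[49,2],[54,0]]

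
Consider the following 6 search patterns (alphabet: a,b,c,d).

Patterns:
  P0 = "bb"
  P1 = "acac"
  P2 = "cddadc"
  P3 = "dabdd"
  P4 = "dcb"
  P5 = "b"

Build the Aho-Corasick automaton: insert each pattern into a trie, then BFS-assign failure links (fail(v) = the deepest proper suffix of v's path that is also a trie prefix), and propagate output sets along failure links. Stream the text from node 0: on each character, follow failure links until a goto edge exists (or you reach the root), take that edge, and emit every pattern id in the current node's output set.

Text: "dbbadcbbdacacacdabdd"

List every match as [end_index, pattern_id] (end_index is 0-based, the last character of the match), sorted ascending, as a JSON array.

Build:
Trie (insert patterns):
  0='ε' goto a→3 b→1 c→7 d→13
  1='b' goto b→2  ←P5
  2='bb' goto ·  ←P0
  3='a' goto c→4
  4='ac' goto a→5
  5='aca' goto c→6
  6='acac' goto ·  ←P1
  7='c' goto d→8
  8='cd' goto d→9
  9='cdd' goto a→10
  10='cdda' goto d→11
  11='cddad' goto c→12
  12='cddadc' goto ·  ←P2
  13='d' goto a→14 c→18
  14='da' goto b→15
  15='dab' goto d→16
  16='dabd' goto d→17
  17='dabdd' goto ·  ←P3
  18='dc' goto b→19
  19='dcb' goto ·  ←P4

Failure links (BFS by depth):
  fail(1) 'b': from fail(0)=0 chase 'b': 0 ⇒ 0;  out={5}∪out(0)={5}
  fail(3) 'a': from fail(0)=0 chase 'a': 0 ⇒ 0;  out=∅∪out(0)=∅
  fail(7) 'c': from fail(0)=0 chase 'c': 0 ⇒ 0;  out=∅∪out(0)=∅
  fail(13) 'd': from fail(0)=0 chase 'd': 0 ⇒ 0;  out=∅∪out(0)=∅
  fail(2) 'bb': from fail(1)=0 chase 'b': 0 ⇒ 1;  out={0}∪out(1)={0,5}
  fail(4) 'ac': from fail(3)=0 chase 'c': 0 ⇒ 7;  out=∅∪out(7)=∅
  fail(8) 'cd': from fail(7)=0 chase 'd': 0 ⇒ 13;  out=∅∪out(13)=∅
  fail(14) 'da': from fail(13)=0 chase 'a': 0 ⇒ 3;  out=∅∪out(3)=∅
  fail(18) 'dc': from fail(13)=0 chase 'c': 0 ⇒ 7;  out=∅∪out(7)=∅
  fail(5) 'aca': from fail(4)=7 chase 'a': 7→0 ⇒ 3;  out=∅∪out(3)=∅
  fail(9) 'cdd': from fail(8)=13 chase 'd': 13→0 ⇒ 13;  out=∅∪out(13)=∅
  fail(15) 'dab': from fail(14)=3 chase 'b': 3→0 ⇒ 1;  out=∅∪out(1)={5}
  fail(19) 'dcb': from fail(18)=7 chase 'b': 7→0 ⇒ 1;  out={4}∪out(1)={4,5}
  fail(6) 'acac': from fail(5)=3 chase 'c': 3 ⇒ 4;  out={1}∪out(4)={1}
  fail(10) 'cdda': from fail(9)=13 chase 'a': 13 ⇒ 14;  out=∅∪out(14)=∅
  fail(16) 'dabd': from fail(15)=1 chase 'd': 1→0 ⇒ 13;  out=∅∪out(13)=∅
  fail(11) 'cddad': from fail(10)=14 chase 'd': 14→3→0 ⇒ 13;  out=∅∪out(13)=∅
  fail(17) 'dabdd': from fail(16)=13 chase 'd': 13→0 ⇒ 13;  out={3}∪out(13)={3}
  fail(12) 'cddadc': from fail(11)=13 chase 'c': 13 ⇒ 18;  out={2}∪out(18)={2}

Scan:
[0] read 'd'  n0⇒n13
[1] read 'b'  n13⇒n1 (fail-walked)  ** P5@[1:1]
[2] read 'b'  n1⇒n2  ** P0@[1:2],P5@[2:2]
[3] read 'a'  n2⇒n3 (fail-walked)
[4] read 'd'  n3⇒n13 (fail-walked)
[5] read 'c'  n13⇒n18
[6] read 'b'  n18⇒n19  ** P4@[4:6],P5@[6:6]
[7] read 'b'  n19⇒n2 (fail-walked)  ** P0@[6:7],P5@[7:7]
[8] read 'd'  n2⇒n13 (fail-walked)
[9] read 'a'  n13⇒n14
[10] read 'c'  n14⇒n4 (fail-walked)
[11] read 'a'  n4⇒n5
[12] read 'c'  n5⇒n6  ** P1@[9:12]
[13] read 'a'  n6⇒n5 (fail-walked)
[14] read 'c'  n5⇒n6  ** P1@[11:14]
[15] read 'd'  n6⇒n8 (fail-walked)
[16] read 'a'  n8⇒n14 (fail-walked)
[17] read 'b'  n14⇒n15  ** P5@[17:17]
[18] read 'd'  n15⇒n16
[19] read 'd'  n16⇒n17  ** P3@[15:19]

All matches (sorted): [[1,5],[2,0],[2,5],[6,4],[6,5],[7,0],[7,5],[12,1],[14,1],[17,5],[19,3]]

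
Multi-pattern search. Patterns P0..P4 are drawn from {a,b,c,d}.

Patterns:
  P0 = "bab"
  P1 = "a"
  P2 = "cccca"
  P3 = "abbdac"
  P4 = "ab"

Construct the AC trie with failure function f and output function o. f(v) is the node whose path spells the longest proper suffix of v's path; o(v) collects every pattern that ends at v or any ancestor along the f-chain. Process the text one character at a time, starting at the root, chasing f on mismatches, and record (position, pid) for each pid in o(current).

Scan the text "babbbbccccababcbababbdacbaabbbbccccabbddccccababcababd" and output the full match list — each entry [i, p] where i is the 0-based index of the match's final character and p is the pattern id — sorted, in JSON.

Construct AC machine:
Trie nodes:
  0='ε' goto a→4 b→1 c→5
  1='b' goto a→2
  2='ba' goto b→3
  3='bab' goto ·  ←P0
  4='a' goto b→10  ←P1
  5='c' goto c→6
  6='cc' goto c→7
  7='ccc' goto c→8
  8='cccc' goto a→9
  9='cccca' goto ·  ←P2
  10='ab' goto b→11  ←P4
  11='abb' goto d→12
  12='abbd' goto a→13
  13='abbda' goto c→14
  14='abbdac' goto ·  ←P3

BFS fail/out derivation:
  n1('b'): parent n0 fail=0; on 'b' 0 → fail=0;  out ∅∪∅=∅
  n4('a'): parent n0 fail=0; on 'a' 0 → fail=0;  out {1}∪∅={1}
  n5('c'): parent n0 fail=0; on 'c' 0 → fail=0;  out ∅∪∅=∅
  n2('ba'): parent n1 fail=0; on 'a' 0 → fail=4;  out ∅∪{1}={1}
  n6('cc'): parent n5 fail=0; on 'c' 0 → fail=5;  out ∅∪∅=∅
  n10('ab'): parent n4 fail=0; on 'b' 0 → fail=1;  out {4}∪∅={4}
  n3('bab'): parent n2 fail=4; on 'b' 4 → fail=10;  out {0}∪{4}={0,4}
  n7('ccc'): parent n6 fail=5; on 'c' 5 → fail=6;  out ∅∪∅=∅
  n11('abb'): parent n10 fail=1; on 'b' 1→0 → fail=1;  out ∅∪∅=∅
  n8('cccc'): parent n7 fail=6; on 'c' 6 → fail=7;  out ∅∪∅=∅
  n12('abbd'): parent n11 fail=1; on 'd' 1→0 → fail=0;  out ∅∪∅=∅
  n9('cccca'): parent n8 fail=7; on 'a' 7→6→5→0 → fail=4;  out {2}∪{1}={1,2}
  n13('abbda'): parent n12 fail=0; on 'a' 0 → fail=4;  out ∅∪{1}={1}
  n14('abbdac'): parent n13 fail=4; on 'c' 4→0 → fail=5;  out {3}∪∅={3}

Scan:
[0] read 'b'  n0⇒n1
[1] read 'a'  n1⇒n2  ** P1@[1:1]
[2] read 'b'  n2⇒n3  ** P0@[0:2],P4@[1:2]
[3] read 'b'  n3⇒n11 (via fail)
[4] read 'b'  n11⇒n1 (via fail)
[5] read 'b'  n1⇒n1 (via fail)
[6] read 'c'  n1⇒n5 (via fail)
[7] read 'c'  n5⇒n6
[8] read 'c'  n6⇒n7
[9] read 'c'  n7⇒n8
[10] read 'a'  n8⇒n9  ** P1@[10:10],P2@[6:10]
[11] read 'b'  n9⇒n10 (via fail)  ** P4@[10:11]
[12] read 'a'  n10⇒n2 (via fail)  ** P1@[12:12]
[13] read 'b'  n2⇒n3  ** P0@[11:13],P4@[12:13]
[14] read 'c'  n3⇒n5 (via fail)
[15] read 'b'  n5⇒n1 (via fail)
[16] read 'a'  n1⇒n2  ** P1@[16:16]
[17] read 'b'  n2⇒n3  ** P0@[15:17],P4@[16:17]
[18] read 'a'  n3⇒n2 (via fail)  ** P1@[18:18]
[19] read 'b'  n2⇒n3  ** P0@[17:19],P4@[18:19]
[20] read 'b'  n3⇒n11 (via fail)
[21] read 'd'  n11⇒n12
[22] read 'a'  n12⇒n13  ** P1@[22:22]
[23] read 'c'  n13⇒n14  ** P3@[18:23]
[24] read 'b'  n14⇒n1 (via fail)
[25] read 'a'  n1⇒n2  ** P1@[25:25]
[26] read 'a'  n2⇒n4 (via fail)  ** P1@[26:26]
[27] read 'b'  n4⇒n10  ** P4@[26:27]
[28] read 'b'  n10⇒n11
[29] read 'b'  n11⇒n1 (via fail)
[30] read 'b'  n1⇒n1 (via fail)
[31] read 'c'  n1⇒n5 (via fail)
[32] read 'c'  n5⇒n6
[33] read 'c'  n6⇒n7
[34] read 'c'  n7⇒n8
[35] read 'a'  n8⇒n9  ** P1@[35:35],P2@[31:35]
[36] read 'b'  n9⇒n10 (via fail)  ** P4@[35:36]
[37] read 'b'  n10⇒n11
[38] read 'd'  n11⇒n12
[39] read 'd'  n12⇒n0 (via fail)
[40] read 'c'  n0⇒n5
[41] read 'c'  n5⇒n6
[42] read 'c'  n6⇒n7
[43] read 'c'  n7⇒n8
[44] read 'a'  n8⇒n9  ** P1@[44:44],P2@[40:44]
[45] read 'b'  n9⇒n10 (via fail)  ** P4@[44:45]
[46] read 'a'  n10⇒n2 (via fail)  ** P1@[46:46]
[47] read 'b'  n2⇒n3  ** P0@[45:47],P4@[46:47]
[48] read 'c'  n3⇒n5 (via fail)
[49] read 'a'  n5⇒n4 (via fail)  ** P1@[49:49]
[50] read 'b'  n4⇒n10  ** P4@[49:50]
[51] read 'a'  n10⇒n2 (via fail)  ** P1@[51:51]
[52] read 'b'  n2⇒n3  ** P0@[50:52],P4@[51:52]
[53] read 'd'  n3⇒n0 (via fail)

Result: [[1,1],[2,0],[2,4],[10,1],[10,2],[11,4],[12,1],[13,0],[13,4],[16,1],[17,0],[17,4],[18,1],[19,0],[19,4],[22,1],[23,3],[25,1],[26,1],[27,4],[35,1],[35,2],[36,4],[44,1],[44,2],[45,4],[46,1],[47,0],[47,4],[49,1],[50,4],[51,1],[52,0],[52,4]]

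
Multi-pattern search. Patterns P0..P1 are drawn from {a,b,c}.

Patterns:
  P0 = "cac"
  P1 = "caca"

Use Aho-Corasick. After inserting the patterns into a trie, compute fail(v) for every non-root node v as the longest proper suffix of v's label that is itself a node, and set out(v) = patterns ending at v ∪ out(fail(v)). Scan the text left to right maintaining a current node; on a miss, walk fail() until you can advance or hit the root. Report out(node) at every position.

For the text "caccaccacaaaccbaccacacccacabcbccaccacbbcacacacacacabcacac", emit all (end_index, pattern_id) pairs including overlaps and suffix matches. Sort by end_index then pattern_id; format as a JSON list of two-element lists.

Construct AC machine:
Trie nodes:
  n0 'ε': c→1
  n1 'c': a→2
  n2 'ca': c→3
  n3 'cac': a→4  ←P0
  n4 'caca': ·  ←P1

BFS fail/out derivation:
  fail(1) 'c': from fail(0)=0 chase 'c': 0 ⇒ 0;  out=∅∪out(0)=∅
  fail(2) 'ca': from fail(1)=0 chase 'a': 0 ⇒ 0;  out=∅∪out(0)=∅
  fail(3) 'cac': from fail(2)=0 chase 'c': 0 ⇒ 1;  out={0}∪out(1)={0}
  fail(4) 'caca': from fail(3)=1 chase 'a': 1 ⇒ 2;  out={1}∪out(2)={1}

Scan:
[0] read 'c'  n0⇒n1
[1] read 'a'  n1⇒n2
[2] read 'c'  n2⇒n3  → match P0@[0:2]
[3] read 'c'  n3⇒n1 (fail-walked)
[4] read 'a'  n1⇒n2
[5] read 'c'  n2⇒n3  → match P0@[3:5]
[6] read 'c'  n3⇒n1 (fail-walked)
[7] read 'a'  n1⇒n2
[8] read 'c'  n2⇒n3  → match P0@[6:8]
[9] read 'a'  n3⇒n4  → match P1@[6:9]
[10] read 'a'  n4⇒n0 (fail-walked)
[11] read 'a'  n0⇒n0
[12] read 'c'  n0⇒n1
[13] read 'c'  n1⇒n1 (fail-walked)
[14] read 'b'  n1⇒n0 (fail-walked)
[15] read 'a'  n0⇒n0
[16] read 'c'  n0⇒n1
[17] read 'c'  n1⇒n1 (fail-walked)
[18] read 'a'  n1⇒n2
[19] read 'c'  n2⇒n3  → match P0@[17:19]
[20] read 'a'  n3⇒n4  → match P1@[17:20]
[21] read 'c'  n4⇒n3 (fail-walked)  → match P0@[19:21]
[22] read 'c'  n3⇒n1 (fail-walked)
[23] read 'c'  n1⇒n1 (fail-walked)
[24] read 'a'  n1⇒n2
[25] read 'c'  n2⇒n3  → match P0@[23:25]
[26] read 'a'  n3⇒n4  → match P1@[23:26]
[27] read 'b'  n4⇒n0 (fail-walked)
[28] read 'c'  n0⇒n1
[29] read 'b'  n1⇒n0 (fail-walked)
[30] read 'c'  n0⇒n1
[31] read 'c'  n1⇒n1 (fail-walked)
[32] read 'a'  n1⇒n2
[33] read 'c'  n2⇒n3  → match P0@[31:33]
[34] read 'c'  n3⇒n1 (fail-walked)
[35] read 'a'  n1⇒n2
[36] read 'c'  n2⇒n3  → match P0@[34:36]
[37] read 'b'  n3⇒n0 (fail-walked)
[38] read 'b'  n0⇒n0
[39] read 'c'  n0⇒n1
[40] read 'a'  n1⇒n2
[41] read 'c'  n2⇒n3  → match P0@[39:41]
[42] read 'a'  n3⇒n4  → match P1@[39:42]
[43] read 'c'  n4⇒n3 (fail-walked)  → match P0@[41:43]
[44] read 'a'  n3⇒n4  → match P1@[41:44]
[45] read 'c'  n4⇒n3 (fail-walked)  → match P0@[43:45]
[46] read 'a'  n3⇒n4  → match P1@[43:46]
[47] read 'c'  n4⇒n3 (fail-walked)  → match P0@[45:47]
[48] read 'a'  n3⇒n4  → match P1@[45:48]
[49] read 'c'  n4⇒n3 (fail-walked)  → match P0@[47:49]
[50] read 'a'  n3⇒n4  → match P1@[47:50]
[51] read 'b'  n4⇒n0 (fail-walked)
[52] read 'c'  n0⇒n1
[53] read 'a'  n1⇒n2
[54] read 'c'  n2⇒n3  → match P0@[52:54]
[55] read 'a'  n3⇒n4  → match P1@[52:55]
[56] read 'c'  n4⇒n3 (fail-walked)  → match P0@[54:56]

Result: [[2,0],[5,0],[8,0],[9,1],[19,0],[20,1],[21,0],[25,0],[26,1],[33,0],[36,0],[41,0],[42,1],[43,0],[44,1],[45,0],[46,1],[47,0],[48,1],[49,0],[50,1],[54,0],[55,1],[56,0]]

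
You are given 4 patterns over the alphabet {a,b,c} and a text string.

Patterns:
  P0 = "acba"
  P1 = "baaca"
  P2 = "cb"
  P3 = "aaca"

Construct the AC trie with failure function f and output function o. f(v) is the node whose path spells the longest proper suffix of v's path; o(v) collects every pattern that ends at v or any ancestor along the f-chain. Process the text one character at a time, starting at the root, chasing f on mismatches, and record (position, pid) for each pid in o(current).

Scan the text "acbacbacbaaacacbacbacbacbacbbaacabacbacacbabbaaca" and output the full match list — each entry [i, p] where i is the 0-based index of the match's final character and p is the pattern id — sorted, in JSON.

Build:
Trie (insert patterns):
  n0 'ε': a→1 b→5 c→10
  n1 'a': a→12 c→2
  n2 'ac': b→3
  n3 'acb': a→4
  n4 'acba': ·  [P0 ends]
  n5 'b': a→6
  n6 'ba': a→7
  n7 'baa': c→8
  n8 'baac': a→9
  n9 'baaca': ·  [P1 ends]
  n10 'c': b→11
  n11 'cb': ·  [P2 ends]
  n12 'aa': c→13
  n13 'aac': a→14
  n14 'aaca': ·  [P3 ends]

BFS fail/out derivation:
  n1('a'): parent n0 fail=0; on 'a' 0 → fail=0;  out ∅∪∅=∅
  n5('b'): parent n0 fail=0; on 'b' 0 → fail=0;  out ∅∪∅=∅
  n10('c'): parent n0 fail=0; on 'c' 0 → fail=0;  out ∅∪∅=∅
  n2('ac'): parent n1 fail=0; on 'c' 0 → fail=10;  out ∅∪∅=∅
  n6('ba'): parent n5 fail=0; on 'a' 0 → fail=1;  out ∅∪∅=∅
  n11('cb'): parent n10 fail=0; on 'b' 0 → fail=5;  out {2}∪∅={2}
  n12('aa'): parent n1 fail=0; on 'a' 0 → fail=1;  out ∅∪∅=∅
  n3('acb'): parent n2 fail=10; on 'b' 10 → fail=11;  out ∅∪{2}={2}
  n7('baa'): parent n6 fail=1; on 'a' 1 → fail=12;  out ∅∪∅=∅
  n13('aac'): parent n12 fail=1; on 'c' 1 → fail=2;  out ∅∪∅=∅
  n4('acba'): parent n3 fail=11; on 'a' 11→5 → fail=6;  out {0}∪∅={0}
  n8('baac'): parent n7 fail=12; on 'c' 12 → fail=13;  out ∅∪∅=∅
  n14('aaca'): parent n13 fail=2; on 'a' 2→10→0 → fail=1;  out {3}∪∅={3}
  n9('baaca'): parent n8 fail=13; on 'a' 13 → fail=14;  out {1}∪{3}={1,3}

Text stream:
i=0 'a': node 0→1
i=1 'c': node 1→2
i=2 'b': node 2→3  emit P2@[1:2]
i=3 'a': node 3→4  emit P0@[0:3]
i=4 'c': node 4→2 (fail-walked)
i=5 'b': node 2→3  emit P2@[4:5]
i=6 'a': node 3→4  emit P0@[3:6]
i=7 'c': node 4→2 (fail-walked)
i=8 'b': node 2→3  emit P2@[7:8]
i=9 'a': node 3→4  emit P0@[6:9]
i=10 'a': node 4→7 (fail-walked)
i=11 'a': node 7→12 (fail-walked)
i=12 'c': node 12→13
i=13 'a': node 13→14  emit P3@[10:13]
i=14 'c': node 14→2 (fail-walked)
i=15 'b': node 2→3  emit P2@[14:15]
i=16 'a': node 3→4  emit P0@[13:16]
i=17 'c': node 4→2 (fail-walked)
i=18 'b': node 2→3  emit P2@[17:18]
i=19 'a': node 3→4  emit P0@[16:19]
i=20 'c': node 4→2 (fail-walked)
i=21 'b': node 2→3  emit P2@[20:21]
i=22 'a': node 3→4  emit P0@[19:22]
i=23 'c': node 4→2 (fail-walked)
i=24 'b': node 2→3  emit P2@[23:24]
i=25 'a': node 3→4  emit P0@[22:25]
i=26 'c': node 4→2 (fail-walked)
i=27 'b': node 2→3  emit P2@[26:27]
i=28 'b': node 3→5 (fail-walked)
i=29 'a': node 5→6
i=30 'a': node 6→7
i=31 'c': node 7→8
i=32 'a': node 8→9  emit P1@[28:32],P3@[29:32]
i=33 'b': node 9→5 (fail-walked)
i=34 'a': node 5→6
i=35 'c': node 6→2 (fail-walked)
i=36 'b': node 2→3  emit P2@[35:36]
i=37 'a': node 3→4  emit P0@[34:37]
i=38 'c': node 4→2 (fail-walked)
i=39 'a': node 2→1 (fail-walked)
i=40 'c': node 1→2
i=41 'b': node 2→3  emit P2@[40:41]
i=42 'a': node 3→4  emit P0@[39:42]
i=43 'b': node 4→5 (fail-walked)
i=44 'b': node 5→5 (fail-walked)
i=45 'a': node 5→6
i=46 'a': node 6→7
i=47 'c': node 7→8
i=48 'a': node 8→9  emit P1@[44:48],P3@[45:48]

Matches: [[2,2],[3,0],[5,2],[6,0],[8,2],[9,0],[13,3],[15,2],[16,0],[18,2],[19,0],[21,2],[22,0],[24,2],[25,0],[27,2],[32,1],[32,3],[36,2],[37,0],[41,2],[42,0],[48,1],[48,3]]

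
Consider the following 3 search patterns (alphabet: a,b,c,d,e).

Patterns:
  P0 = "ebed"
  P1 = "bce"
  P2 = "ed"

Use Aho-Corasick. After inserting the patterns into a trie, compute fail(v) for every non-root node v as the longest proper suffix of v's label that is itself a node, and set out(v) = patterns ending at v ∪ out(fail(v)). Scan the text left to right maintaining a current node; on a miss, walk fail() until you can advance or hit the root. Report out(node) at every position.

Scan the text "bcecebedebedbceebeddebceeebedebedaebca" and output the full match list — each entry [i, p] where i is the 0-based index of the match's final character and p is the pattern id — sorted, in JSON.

Construct AC machine:
Trie (insert patterns):
  0='ε' goto b→5 e→1
  1='e' goto b→2 d→8
  2='eb' goto e→3
  3='ebe' goto d→4
  4='ebed' goto ·  [P0 ends]
  5='b' goto c→6
  6='bc' goto e→7
  7='bce' goto ·  [P1 ends]
  8='ed' goto ·  [P2 ends]

Failure links (BFS by depth):
  n1('e'): parent n0 fail=0; on 'e' 0 → fail=0;  out ∅∪∅=∅
  n5('b'): parent n0 fail=0; on 'b' 0 → fail=0;  out ∅∪∅=∅
  n2('eb'): parent n1 fail=0; on 'b' 0 → fail=5;  out ∅∪∅=∅
  n6('bc'): parent n5 fail=0; on 'c' 0 → fail=0;  out ∅∪∅=∅
  n8('ed'): parent n1 fail=0; on 'd' 0 → fail=0;  out {2}∪∅={2}
  n3('ebe'): parent n2 fail=5; on 'e' 5→0 → fail=1;  out ∅∪∅=∅
  n7('bce'): parent n6 fail=0; on 'e' 0 → fail=1;  out {1}∪∅={1}
  n4('ebed'): parent n3 fail=1; on 'd' 1 → fail=8;  out {0}∪{2}={0,2}

Run:
pos 0 'b': at 5
pos 1 'c': at 6
pos 2 'e': at 7  → match P1@[0:2]
pos 3 'c': at 0 (via fail)
pos 4 'e': at 1
pos 5 'b': at 2
pos 6 'e': at 3
pos 7 'd': at 4  → match P0@[4:7],P2@[6:7]
pos 8 'e': at 1 (via fail)
pos 9 'b': at 2
pos 10 'e': at 3
pos 11 'd': at 4  → match P0@[8:11],P2@[10:11]
pos 12 'b': at 5 (via fail)
pos 13 'c': at 6
pos 14 'e': at 7  → match P1@[12:14]
pos 15 'e': at 1 (via fail)
pos 16 'b': at 2
pos 17 'e': at 3
pos 18 'd': at 4  → match P0@[15:18],P2@[17:18]
pos 19 'd': at 0 (via fail)
pos 20 'e': at 1
pos 21 'b': at 2
pos 22 'c': at 6 (via fail)
pos 23 'e': at 7  → match P1@[21:23]
pos 24 'e': at 1 (via fail)
pos 25 'e': at 1 (via fail)
pos 26 'b': at 2
pos 27 'e': at 3
pos 28 'd': at 4  → match P0@[25:28],P2@[27:28]
pos 29 'e': at 1 (via fail)
pos 30 'b': at 2
pos 31 'e': at 3
pos 32 'd': at 4  → match P0@[29:32],P2@[31:32]
pos 33 'a': at 0 (via fail)
pos 34 'e': at 1
pos 35 'b': at 2
pos 36 'c': at 6 (via fail)
pos 37 'a': at 0 (via fail)

Matches: [[2,1],[7,0],[7,2],[11,0],[11,2],[14,1],[18,0],[18,2],[23,1],[28,0],[28,2],[32,0],[32,2]]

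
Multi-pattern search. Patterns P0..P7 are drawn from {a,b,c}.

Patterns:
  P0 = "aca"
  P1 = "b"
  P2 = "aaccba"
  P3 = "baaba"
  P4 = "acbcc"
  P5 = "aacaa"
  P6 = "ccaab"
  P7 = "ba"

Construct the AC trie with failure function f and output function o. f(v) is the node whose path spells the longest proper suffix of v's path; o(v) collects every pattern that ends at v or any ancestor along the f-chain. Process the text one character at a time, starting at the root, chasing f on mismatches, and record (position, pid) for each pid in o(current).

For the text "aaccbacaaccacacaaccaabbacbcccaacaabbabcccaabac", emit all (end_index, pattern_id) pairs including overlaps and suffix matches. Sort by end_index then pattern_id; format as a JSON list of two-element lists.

Build automaton:
Trie (insert patterns):
  n0 'ε': a→1 b→4 c→19
  n1 'a': a→5 c→2
  n2 'ac': a→3 b→14
  n3 'aca': ·  ←P0
  n4 'b': a→10  ←P1
  n5 'aa': c→6
  n6 'aac': a→17 c→7
  n7 'aacc': b→8
  n8 'aaccb': a→9
  n9 'aaccba': ·  ←P2
  n10 'ba': a→11  ←P7
  n11 'baa': b→12
  n12 'baab': a→13
  n13 'baaba': ·  ←P3
  n14 'acb': c→15
  n15 'acbc': c→16
  n16 'acbcc': ·  ←P4
  n17 'aaca': a→18
  n18 'aacaa': ·  ←P5
  n19 'c': c→20
  n20 'cc': a→21
  n21 'cca': a→22
  n22 'ccaa': b→23
  n23 'ccaab': ·  ←P6

BFS fail/out derivation:
  n1('a'): parent n0 fail=0; on 'a' 0 → fail=0;  out ∅∪∅=∅
  n4('b'): parent n0 fail=0; on 'b' 0 → fail=0;  out {1}∪∅={1}
  n19('c'): parent n0 fail=0; on 'c' 0 → fail=0;  out ∅∪∅=∅
  n2('ac'): parent n1 fail=0; on 'c' 0 → fail=19;  out ∅∪∅=∅
  n5('aa'): parent n1 fail=0; on 'a' 0 → fail=1;  out ∅∪∅=∅
  n10('ba'): parent n4 fail=0; on 'a' 0 → fail=1;  out {7}∪∅={7}
  n20('cc'): parent n19 fail=0; on 'c' 0 → fail=19;  out ∅∪∅=∅
  n3('aca'): parent n2 fail=19; on 'a' 19→0 → fail=1;  out {0}∪∅={0}
  n6('aac'): parent n5 fail=1; on 'c' 1 → fail=2;  out ∅∪∅=∅
  n11('baa'): parent n10 fail=1; on 'a' 1 → fail=5;  out ∅∪∅=∅
  n14('acb'): parent n2 fail=19; on 'b' 19→0 → fail=4;  out ∅∪{1}={1}
  n21('cca'): parent n20 fail=19; on 'a' 19→0 → fail=1;  out ∅∪∅=∅
  n7('aacc'): parent n6 fail=2; on 'c' 2→19 → fail=20;  out ∅∪∅=∅
  n12('baab'): parent n11 fail=5; on 'b' 5→1→0 → fail=4;  out ∅∪{1}={1}
  n15('acbc'): parent n14 fail=4; on 'c' 4→0 → fail=19;  out ∅∪∅=∅
  n17('aaca'): parent n6 fail=2; on 'a' 2 → fail=3;  out ∅∪{0}={0}
  n22('ccaa'): parent n21 fail=1; on 'a' 1 → fail=5;  out ∅∪∅=∅
  n8('aaccb'): parent n7 fail=20; on 'b' 20→19→0 → fail=4;  out ∅∪{1}={1}
  n13('baaba'): parent n12 fail=4; on 'a' 4 → fail=10;  out {3}∪{7}={3,7}
  n16('acbcc'): parent n15 fail=19; on 'c' 19 → fail=20;  out {4}∪∅={4}
  n18('aacaa'): parent n17 fail=3; on 'a' 3→1 → fail=5;  out {5}∪∅={5}
  n23('ccaab'): parent n22 fail=5; on 'b' 5→1→0 → fail=4;  out {6}∪{1}={1,6}
  n9('aaccba'): parent n8 fail=4; on 'a' 4 → fail=10;  out {2}∪{7}={2,7}

Run:
[0] read 'a'  n0⇒n1
[1] read 'a'  n1⇒n5
[2] read 'c'  n5⇒n6
[3] read 'c'  n6⇒n7
[4] read 'b'  n7⇒n8  → match P1@[4:4]
[5] read 'a'  n8⇒n9  → match P2@[0:5],P7@[4:5]
[6] read 'c'  n9⇒n2 (fail-walked)
[7] read 'a'  n2⇒n3  → match P0@[5:7]
[8] read 'a'  n3⇒n5 (fail-walked)
[9] read 'c'  n5⇒n6
[10] read 'c'  n6⇒n7
[11] read 'a'  n7⇒n21 (fail-walked)
[12] read 'c'  n21⇒n2 (fail-walked)
[13] read 'a'  n2⇒n3  → match P0@[11:13]
[14] read 'c'  n3⇒n2 (fail-walked)
[15] read 'a'  n2⇒n3  → match P0@[13:15]
[16] read 'a'  n3⇒n5 (fail-walked)
[17] read 'c'  n5⇒n6
[18] read 'c'  n6⇒n7
[19] read 'a'  n7⇒n21 (fail-walked)
[20] read 'a'  n21⇒n22
[21] read 'b'  n22⇒n23  → match P1@[21:21],P6@[17:21]
[22] read 'b'  n23⇒n4 (fail-walked)  → match P1@[22:22]
[23] read 'a'  n4⇒n10  → match P7@[22:23]
[24] read 'c'  n10⇒n2 (fail-walked)
[25] read 'b'  n2⇒n14  → match P1@[25:25]
[26] read 'c'  n14⇒n15
[27] read 'c'  n15⇒n16  → match P4@[23:27]
[28] read 'c'  n16⇒n20 (fail-walked)
[29] read 'a'  n20⇒n21
[30] read 'a'  n21⇒n22
[31] read 'c'  n22⇒n6 (fail-walked)
[32] read 'a'  n6⇒n17  → match P0@[30:32]
[33] read 'a'  n17⇒n18  → match P5@[29:33]
[34] read 'b'  n18⇒n4 (fail-walked)  → match P1@[34:34]
[35] read 'b'  n4⇒n4 (fail-walked)  → match P1@[35:35]
[36] read 'a'  n4⇒n10  → match P7@[35:36]
[37] read 'b'  n10⇒n4 (fail-walked)  → match P1@[37:37]
[38] read 'c'  n4⇒n19 (fail-walked)
[39] read 'c'  n19⇒n20
[40] read 'c'  n20⇒n20 (fail-walked)
[41] read 'a'  n20⇒n21
[42] read 'a'  n21⇒n22
[43] read 'b'  n22⇒n23  → match P1@[43:43],P6@[39:43]
[44] read 'a'  n23⇒n10 (fail-walked)  → match P7@[43:44]
[45] read 'c'  n10⇒n2 (fail-walked)

Result: [[4,1],[5,2],[5,7],[7,0],[13,0],[15,0],[21,1],[21,6],[22,1],[23,7],[25,1],[27,4],[32,0],[33,5],[34,1],[35,1],[36,7],[37,1],[43,1],[43,6],[44,7]]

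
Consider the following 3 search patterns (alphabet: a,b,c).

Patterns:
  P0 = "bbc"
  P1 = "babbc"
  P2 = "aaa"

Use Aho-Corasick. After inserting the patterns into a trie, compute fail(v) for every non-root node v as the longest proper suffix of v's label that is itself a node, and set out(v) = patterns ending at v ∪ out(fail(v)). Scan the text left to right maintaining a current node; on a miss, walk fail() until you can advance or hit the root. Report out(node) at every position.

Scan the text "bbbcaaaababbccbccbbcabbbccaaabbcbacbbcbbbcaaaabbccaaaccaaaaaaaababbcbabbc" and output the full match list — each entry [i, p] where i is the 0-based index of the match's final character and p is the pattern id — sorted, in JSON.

Construct AC machine:
Trie nodes:
  0='ε' goto a→8 b→1
  1='b' goto a→4 b→2
  2='bb' goto c→3
  3='bbc' goto ·  ←P0
  4='ba' goto b→5
  5='bab' goto b→6
  6='babb' goto c→7
  7='babbc' goto ·  ←P1
  8='a' goto a→9
  9='aa' goto a→10
  10='aaa' goto ·  ←P2

Failure links (BFS by depth):
  n1('b'): parent n0 fail=0; on 'b' 0 → fail=0;  out ∅∪∅=∅
  n8('a'): parent n0 fail=0; on 'a' 0 → fail=0;  out ∅∪∅=∅
  n2('bb'): parent n1 fail=0; on 'b' 0 → fail=1;  out ∅∪∅=∅
  n4('ba'): parent n1 fail=0; on 'a' 0 → fail=8;  out ∅∪∅=∅
  n9('aa'): parent n8 fail=0; on 'a' 0 → fail=8;  out ∅∪∅=∅
  n3('bbc'): parent n2 fail=1; on 'c' 1→0 → fail=0;  out {0}∪∅={0}
  n5('bab'): parent n4 fail=8; on 'b' 8→0 → fail=1;  out ∅∪∅=∅
  n10('aaa'): parent n9 fail=8; on 'a' 8 → fail=9;  out {2}∪∅={2}
  n6('babb'): parent n5 fail=1; on 'b' 1 → fail=2;  out ∅∪∅=∅
  n7('babbc'): parent n6 fail=2; on 'c' 2 → fail=3;  out {1}∪{0}={0,1}

Text stream:
[0] read 'b'  n0⇒n1
[1] read 'b'  n1⇒n2
[2] read 'b'  n2⇒n2 (via fail)
[3] read 'c'  n2⇒n3  emit P0@[1:3]
[4] read 'a'  n3⇒n8 (via fail)
[5] read 'a'  n8⇒n9
[6] read 'a'  n9⇒n10  emit P2@[4:6]
[7] read 'a'  n10⇒n10 (via fail)  emit P2@[5:7]
[8] read 'b'  n10⇒n1 (via fail)
[9] read 'a'  n1⇒n4
[10] read 'b'  n4⇒n5
[11] read 'b'  n5⇒n6
[12] read 'c'  n6⇒n7  emit P0@[10:12],P1@[8:12]
[13] read 'c'  n7⇒n0 (via fail)
[14] read 'b'  n0⇒n1
[15] read 'c'  n1⇒n0 (via fail)
[16] read 'c'  n0⇒n0
[17] read 'b'  n0⇒n1
[18] read 'b'  n1⇒n2
[19] read 'c'  n2⇒n3  emit P0@[17:19]
[20] read 'a'  n3⇒n8 (via fail)
[21] read 'b'  n8⇒n1 (via fail)
[22] read 'b'  n1⇒n2
[23] read 'b'  n2⇒n2 (via fail)
[24] read 'c'  n2⇒n3  emit P0@[22:24]
[25] read 'c'  n3⇒n0 (via fail)
[26] read 'a'  n0⇒n8
[27] read 'a'  n8⇒n9
[28] read 'a'  n9⇒n10  emit P2@[26:28]
[29] read 'b'  n10⇒n1 (via fail)
[30] read 'b'  n1⇒n2
[31] read 'c'  n2⇒n3  emit P0@[29:31]
[32] read 'b'  n3⇒n1 (via fail)
[33] read 'a'  n1⇒n4
[34] read 'c'  n4⇒n0 (via fail)
[35] read 'b'  n0⇒n1
[36] read 'b'  n1⇒n2
[37] read 'c'  n2⇒n3  emit P0@[35:37]
[38] read 'b'  n3⇒n1 (via fail)
[39] read 'b'  n1⇒n2
[40] read 'b'  n2⇒n2 (via fail)
[41] read 'c'  n2⇒n3  emit P0@[39:41]
[42] read 'a'  n3⇒n8 (via fail)
[43] read 'a'  n8⇒n9
[44] read 'a'  n9⇒n10  emit P2@[42:44]
[45] read 'a'  n10⇒n10 (via fail)  emit P2@[43:45]
[46] read 'b'  n10⇒n1 (via fail)
[47] read 'b'  n1⇒n2
[48] read 'c'  n2⇒n3  emit P0@[46:48]
[49] read 'c'  n3⇒n0 (via fail)
[50] read 'a'  n0⇒n8
[51] read 'a'  n8⇒n9
[52] read 'a'  n9⇒n10  emit P2@[50:52]
[53] read 'c'  n10⇒n0 (via fail)
[54] read 'c'  n0⇒n0
[55] read 'a'  n0⇒n8
[56] read 'a'  n8⇒n9
[57] read 'a'  n9⇒n10  emit P2@[55:57]
[58] read 'a'  n10⇒n10 (via fail)  emit P2@[56:58]
[59] read 'a'  n10⇒n10 (via fail)  emit P2@[57:59]
[60] read 'a'  n10⇒n10 (via fail)  emit P2@[58:60]
[61] read 'a'  n10⇒n10 (via fail)  emit P2@[59:61]
[62] read 'a'  n10⇒n10 (via fail)  emit P2@[60:62]
[63] read 'b'  n10⇒n1 (via fail)
[64] read 'a'  n1⇒n4
[65] read 'b'  n4⇒n5
[66] read 'b'  n5⇒n6
[67] read 'c'  n6⇒n7  emit P0@[65:67],P1@[63:67]
[68] read 'b'  n7⇒n1 (via fail)
[69] read 'a'  n1⇒n4
[70] read 'b'  n4⇒n5
[71] read 'b'  n5⇒n6
[72] read 'c'  n6⇒n7  emit P0@[70:72],P1@[68:72]

Matches: [[3,0],[6,2],[7,2],[12,0],[12,1],[19,0],[24,0],[28,2],[31,0],[37,0],[41,0],[44,2],[45,2],[48,0],[52,2],[57,2],[58,2],[59,2],[60,2],[61,2],[62,2],[67,0],[67,1],[72,0],[72,1]]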